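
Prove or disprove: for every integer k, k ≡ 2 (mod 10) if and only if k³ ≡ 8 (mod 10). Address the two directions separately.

Equivalent; both directions hold.

(⇒) Suppose k ≡ 2 (mod 10). Write k = 10j + 2. Then (10j + 2)³ = 1000j³ + 600j² + 120j + 8 = 10(100j³ + 60j² + 12j) + 8, so k³ ≡ 8 (mod 10).

(⇐) For the converse, argue contrapositively. If k ≢ 2 (mod 10), then k is congruent to one of 0, 1, 3, 4, 5, 6, 7, 8, 9 modulo 10, and these give k³ ≡ 0, 1, 7, 4, 5, 6, 3, 2, 9 respectively — never 8.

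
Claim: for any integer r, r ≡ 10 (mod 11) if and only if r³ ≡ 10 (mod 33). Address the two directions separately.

The forward direction fails; the converse holds.

Forward direction. This fails: take r = 21. Then 21 ≡ 10 (mod 11), but 21³ = 9261 ≡ 21 (mod 33), not 10.

Converse. The residues r modulo 33 with r³ ≡ 10 (mod 33) are exactly {10}, and each is ≡ 10 (mod 11).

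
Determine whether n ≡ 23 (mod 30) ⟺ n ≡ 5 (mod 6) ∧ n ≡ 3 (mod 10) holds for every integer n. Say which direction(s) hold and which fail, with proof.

Both directions hold; the statement is true.

[⇒] Suppose n ≡ 23 (mod 30); write n = 30j + 23. Since 6 ∣ 30, reducing mod 6 gives n ≡ 23 ≡ 5 (mod 6); since 10 ∣ 30, reducing mod 10 gives n ≡ 23 ≡ 3 (mod 10).

[⇐] Conversely, if n ≡ 5 (mod 6) and n ≡ 3 (mod 10), then by the Chinese remainder theorem n ≡ 23 (mod 30). This is exactly n ≡ 23 (mod 30).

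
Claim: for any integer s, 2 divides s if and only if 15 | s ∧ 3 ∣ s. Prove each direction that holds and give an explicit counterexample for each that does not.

Neither direction holds.

(⟹) This fails: take s = 2. Certainly 2 ∣ 2, but 15 ∤ 2.

(⟸) This fails: take s = 15. Both 15 ∣ 15 and 3 ∣ 15, yet 15 is not a multiple of 2 (since 15 = 7·2 + 1), so 2 ∤ 15.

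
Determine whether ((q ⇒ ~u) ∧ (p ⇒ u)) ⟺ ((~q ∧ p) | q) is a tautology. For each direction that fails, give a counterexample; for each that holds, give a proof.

Both directions fail.

(⟹) This fails. Under u = F, p = F, q = F, the left side is true but the right side is false.

(⟸) This fails. Under u = F, p = T, q = F, the left side is false but the right side is true.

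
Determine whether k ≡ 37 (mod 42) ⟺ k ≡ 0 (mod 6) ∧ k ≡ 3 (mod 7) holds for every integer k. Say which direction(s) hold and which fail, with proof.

[⇒] This fails: k = 37 gives 37 ≡ 37 (mod 42) but 37 ≡ 1 (mod 6), so the conjunction on the right does not hold.

[⇐] This fails: k = 24 satisfies both congruences on the right (24 ≡ 0 mod 6 and 24 ≡ 3 mod 7) yet 24 ≡ 24 (mod 42), not 37.

Neither direction holds.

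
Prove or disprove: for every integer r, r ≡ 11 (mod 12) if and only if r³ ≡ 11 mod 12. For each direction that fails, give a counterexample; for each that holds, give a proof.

Both directions hold.

Converse. For the converse, argue contrapositively. If r ≢ 11 (mod 12), then r is congruent to one of 0, 1, 2, 3, 4, 5, 6, 7, 8, 9, 10 modulo 12, and these give r³ ≡ 0, 1, 8, 3, 4, 5, 0, 7, 8, 9, 4 respectively — never 11.

Forward direction. Suppose r ≡ 11 (mod 12). Write r = 12j + 11. Then (12j + 11)³ = 1728j³ + 4752j² + 4356j + 1331 = 12(144j³ + 396j² + 363j + 110) + 11, so r³ ≡ 11 (mod 12).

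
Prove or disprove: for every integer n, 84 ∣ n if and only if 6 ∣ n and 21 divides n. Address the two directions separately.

(⇒) holds; (⇐) fails.

(⇒) If 84 ∣ n, write n = 84q. Since 84 = 14·6, n = 6·(14q), so 6 ∣ n; and since 84 = 4·21, n = 21·(4q), so 21 ∣ n.

(⇐) This fails: take n = 42. Both 6 ∣ 42 and 21 ∣ 42, yet 42 is not a multiple of 84 (since 42 = 0·84 + 42), so 84 ∤ 42.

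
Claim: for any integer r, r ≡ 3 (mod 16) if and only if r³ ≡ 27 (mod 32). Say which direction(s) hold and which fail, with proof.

(→) This fails: take r = 19. Then 19 ≡ 3 (mod 16), but 19³ = 6859 ≡ 11 (mod 32), not 27.

(←) Conversely, the residues r modulo 32 with r³ ≡ 27 (mod 32) are exactly {3}, and each is ≡ 3 (mod 16).

(⇒) fails; (⇐) holds.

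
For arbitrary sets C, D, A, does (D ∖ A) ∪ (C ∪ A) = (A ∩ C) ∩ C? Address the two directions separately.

(⊆) This inclusion fails. Take C = {1}, D = ∅, A = ∅; then 1 ∈ (D ∖ A) ∪ (C ∪ A) but 1 ∉ (A ∩ C) ∩ C.

(⊇) Let x ∈ (A ∩ C) ∩ C. Then either x ∈ C ∩ A and x ∉ D; or x ∈ C ∩ D ∩ A. In each case x ∈ (D ∖ A) ∪ (C ∪ A), so (A ∩ C) ∩ C ⊆ (D ∖ A) ∪ (C ∪ A).

(⊆) fails; (⊇) holds.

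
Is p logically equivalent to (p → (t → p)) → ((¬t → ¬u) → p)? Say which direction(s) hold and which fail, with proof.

Only the forward implication holds.

(→) Assume the antecedent. If u is true, the antecedent forces (u = T, t = F, p = T) or (u = T, t = T, p = T), and the consequent holds there. If u is false, the antecedent forces (u = F, t = F, p = T) or (u = F, t = T, p = T), and the consequent holds there. Either way the consequent holds.

(←) This fails. Under u = T, t = F, p = F, the left side is false but the right side is true.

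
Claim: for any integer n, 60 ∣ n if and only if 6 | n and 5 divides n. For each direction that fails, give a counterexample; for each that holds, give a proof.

Only the forward direction holds.

Converse. This fails: take n = 30. Both 6 ∣ 30 and 5 ∣ 30, yet 30 is not a multiple of 60 (since 30 = 0·60 + 30), so 60 ∤ 30.

Forward direction. If 60 ∣ n, write n = 60q. Since 60 = 10·6, n = 6·(10q), so 6 ∣ n; and since 60 = 12·5, n = 5·(12q), so 5 ∣ n.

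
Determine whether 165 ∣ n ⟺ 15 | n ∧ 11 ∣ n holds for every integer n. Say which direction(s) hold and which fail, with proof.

Both directions hold; the statement is true.

(⟹) If 165 ∣ n, write n = 165q. Since 165 = 11·15, n = 15·(11q), so 15 ∣ n; and since 165 = 15·11, n = 11·(15q), so 11 ∣ n.

(⟸) Suppose 15 ∣ n and 11 ∣ n. Any common multiple of 15 and 11 is a multiple of their lcm; here gcd(15, 11) = 1, so lcm(15, 11) = 15·11 = 165, so 165 ∣ n.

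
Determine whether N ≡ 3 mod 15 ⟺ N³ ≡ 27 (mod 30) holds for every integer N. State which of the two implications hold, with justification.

[⇒] This fails: take N = 18. Then 18 ≡ 3 (mod 15), but 18³ = 5832 ≡ 12 (mod 30), not 27.

[⇐] Conversely, the residues r modulo 30 with r³ ≡ 27 (mod 30) are exactly {3}, and each is ≡ 3 (mod 15).

Only the converse holds.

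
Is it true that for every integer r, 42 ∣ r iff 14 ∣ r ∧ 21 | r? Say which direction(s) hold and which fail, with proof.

Both directions hold.

Forward direction. If 42 ∣ r, write r = 42q. Since 42 = 3·14, r = 14·(3q), so 14 ∣ r; and since 42 = 2·21, r = 21·(2q), so 21 ∣ r.

Converse. Suppose 14 ∣ r and 21 ∣ r. Any common multiple of 14 and 21 is a multiple of their lcm; here lcm(14, 21) = 14·21/gcd(14, 21) = 294/7 = 42, so 42 ∣ r.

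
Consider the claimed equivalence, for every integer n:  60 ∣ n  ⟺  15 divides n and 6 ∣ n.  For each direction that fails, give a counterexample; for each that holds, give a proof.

The forward direction holds; the converse fails.

(⟹) If 60 ∣ n, write n = 60q. Since 60 = 4·15, n = 15·(4q), so 15 ∣ n; and since 60 = 10·6, n = 6·(10q), so 6 ∣ n.

(⟸) This fails: take n = 30. Both 15 ∣ 30 and 6 ∣ 30, yet 30 is not a multiple of 60 (since 30 = 0·60 + 30), so 60 ∤ 30.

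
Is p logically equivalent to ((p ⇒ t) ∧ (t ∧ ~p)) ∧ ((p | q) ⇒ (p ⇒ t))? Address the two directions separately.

(⇒) This fails. Under p = T, t = F, q = F, the left side is true but the right side is false.

(⇐) This fails. Under p = F, t = T, q = F, the left side is false but the right side is true.

Both directions fail.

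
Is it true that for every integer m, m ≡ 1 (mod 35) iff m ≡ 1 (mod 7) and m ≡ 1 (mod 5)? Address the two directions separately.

(⇐) If m ≡ 1 (mod 7) and m ≡ 1 (mod 5), then by the Chinese remainder theorem m ≡ 1 (mod 35). This is exactly m ≡ 1 (mod 35).

(⇒) Suppose m ≡ 1 (mod 35); write m = 35j + 1. Since 7 ∣ 35, reducing mod 7 gives m ≡ 1 (mod 7); since 5 ∣ 35, reducing mod 5 gives m ≡ 1 (mod 5).

Both directions hold; the statement is true.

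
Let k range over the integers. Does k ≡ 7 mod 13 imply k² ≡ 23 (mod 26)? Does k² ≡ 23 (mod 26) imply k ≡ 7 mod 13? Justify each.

Both directions fail.

(⟹) This fails: take k = 20. Then 20 ≡ 7 (mod 13), but 20² = 400 ≡ 10 (mod 26), not 23.

(⟸) This fails: take k = 19. Then 19² = 361 ≡ 23 (mod 26), yet 19 ≡ 6 (mod 13), not 7.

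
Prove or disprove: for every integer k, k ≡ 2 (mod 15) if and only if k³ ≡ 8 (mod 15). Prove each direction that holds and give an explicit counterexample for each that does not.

(→) Suppose k ≡ 2 (mod 15). Write k = 15j + 2. Then (15j + 2)³ = 3375j³ + 1350j² + 180j + 8 = 15(225j³ + 90j² + 12j) + 8, so k³ ≡ 8 (mod 15).

(←) Conversely, suppose k³ ≡ 8 (mod 15). The only residue r in {0, …, 14} with r³ ≡ 8 (mod 15) is r = 2, so k ≡ 2 (mod 15).

Equivalent; both directions hold.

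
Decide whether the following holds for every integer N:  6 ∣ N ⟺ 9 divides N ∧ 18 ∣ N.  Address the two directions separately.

Not equivalent: only (⇐) holds.

(⇒) This fails: take N = 6. Certainly 6 ∣ 6, but 9 ∤ 6.

(⇐) Suppose 9 ∣ N and 18 ∣ N. Any common multiple of 9 and 18 is a multiple of their lcm; here lcm(9, 18) = 9·18/gcd(9, 18) = 162/9 = 18, so 18 ∣ N. Since 6 ∣ 18, it follows that 6 ∣ N.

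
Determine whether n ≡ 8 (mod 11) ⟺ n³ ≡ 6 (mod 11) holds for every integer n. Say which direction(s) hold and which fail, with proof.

Both implications hold.

[⇒] Suppose n ≡ 8 (mod 11). Write n = 11j + 8. Then (11j + 8)³ = 1331j³ + 2904j² + 2112j + 512 = 11(121j³ + 264j² + 192j + 46) + 6, so n³ ≡ 6 (mod 11).

[⇐] Conversely, suppose n³ ≡ 6 (mod 11). The only residue r in {0, …, 10} with r³ ≡ 6 (mod 11) is r = 8, so n ≡ 8 (mod 11).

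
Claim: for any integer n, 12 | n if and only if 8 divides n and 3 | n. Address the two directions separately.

Forward direction. This fails: take n = 12. Certainly 12 ∣ 12, but 8 ∤ 12.

Converse. Suppose 8 ∣ n and 3 ∣ n. Any common multiple of 8 and 3 is a multiple of their lcm; here gcd(8, 3) = 1, so lcm(8, 3) = 8·3 = 24, so 24 ∣ n. Since 12 ∣ 24, it follows that 12 ∣ n.

Only the converse holds.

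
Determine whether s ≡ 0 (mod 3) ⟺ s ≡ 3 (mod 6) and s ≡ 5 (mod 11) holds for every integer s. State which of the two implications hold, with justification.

Only the reverse direction holds.

(←) If s ≡ 3 (mod 6) and s ≡ 5 (mod 11), then by the Chinese remainder theorem s ≡ 27 (mod 66). Since 27 ≡ 0 (mod 3) and 3 ∣ 66, we get s ≡ 0 (mod 3).

(→) This fails: s = 0 gives 0 ≡ 0 (mod 3) but 0 ≡ 0 (mod 6), so the conjunction on the right does not hold.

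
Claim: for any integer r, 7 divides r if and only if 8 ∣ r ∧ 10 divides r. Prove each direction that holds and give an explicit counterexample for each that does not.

[⇒] This fails: take r = 7. Certainly 7 ∣ 7, but 8 ∤ 7.

[⇐] This fails: take r = 40. Both 8 ∣ 40 and 10 ∣ 40, yet 40 is not a multiple of 7 (since 40 = 5·7 + 5), so 7 ∤ 40.

Neither implication holds.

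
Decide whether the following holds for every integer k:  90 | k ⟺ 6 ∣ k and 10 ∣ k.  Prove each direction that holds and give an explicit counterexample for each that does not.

(⇒) If 90 ∣ k, write k = 90q. Since 90 = 15·6, k = 6·(15q), so 6 ∣ k; and since 90 = 9·10, k = 10·(9q), so 10 ∣ k.

(⇐) This fails: take k = 30. Both 6 ∣ 30 and 10 ∣ 30, yet 30 is not a multiple of 90 (since 30 = 0·90 + 30), so 90 ∤ 30.

Not equivalent: only (⇒) holds.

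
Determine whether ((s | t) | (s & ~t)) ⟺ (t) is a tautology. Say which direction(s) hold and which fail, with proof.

Only the reverse direction holds.

[⇒] This fails. Under t = F, s = T, the left side is true but the right side is false.

[⇐] Assume the antecedent. If t is true, (s | t) | (s & ~t) reduces to true regardless of the other variables. If t is false, the antecedent cannot hold. Either way (s | t) | (s & ~t) holds.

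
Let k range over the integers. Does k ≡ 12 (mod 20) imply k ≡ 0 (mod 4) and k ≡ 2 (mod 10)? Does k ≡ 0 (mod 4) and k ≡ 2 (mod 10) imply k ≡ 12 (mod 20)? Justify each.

Equivalent; both directions hold.

Forward direction. Suppose k ≡ 12 (mod 20); write k = 20j + 12. Since 4 ∣ 20, reducing mod 4 gives k ≡ 12 ≡ 0 (mod 4); since 10 ∣ 20, reducing mod 10 gives k ≡ 12 ≡ 2 (mod 10).

Converse. If k ≡ 0 (mod 4) and k ≡ 2 (mod 10), then by the Chinese remainder theorem k ≡ 12 (mod 20). This is exactly k ≡ 12 (mod 20).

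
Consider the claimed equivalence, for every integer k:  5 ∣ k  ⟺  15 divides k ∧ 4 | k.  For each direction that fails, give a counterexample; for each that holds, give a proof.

Not equivalent: only (⇐) holds.

[⇒] This fails: take k = 5. Certainly 5 ∣ 5, but 15 ∤ 5.

[⇐] Suppose 15 ∣ k and 4 ∣ k. Any common multiple of 15 and 4 is a multiple of their lcm; here gcd(15, 4) = 1, so lcm(15, 4) = 15·4 = 60, so 60 ∣ k. Since 5 ∣ 60, it follows that 5 ∣ k.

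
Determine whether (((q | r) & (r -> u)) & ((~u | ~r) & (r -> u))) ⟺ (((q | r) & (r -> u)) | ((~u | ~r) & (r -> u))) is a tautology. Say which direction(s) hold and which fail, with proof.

Only the forward direction holds.

(→) Assume the antecedent. If q is true, the antecedent forces (q = T, r = F, u = F) or (q = T, r = F, u = T), and the consequent holds there. If q is false, the antecedent cannot hold. Either way the consequent holds.

(←) This fails. Under q = F, r = F, u = F, the left side is false but the right side is true.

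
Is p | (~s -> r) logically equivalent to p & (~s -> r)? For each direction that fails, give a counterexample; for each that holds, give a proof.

(⇐) Assume the antecedent. If p is true, p | (~s -> r) reduces to true regardless of the other variables. If p is false, the antecedent cannot hold. Either way p | (~s -> r) holds.

(⇒) This fails. Under p = T, s = F, r = F, the left side is true but the right side is false.

Only the converse holds.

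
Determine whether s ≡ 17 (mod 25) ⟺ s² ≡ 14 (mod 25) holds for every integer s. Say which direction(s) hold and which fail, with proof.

(⇒) Suppose s ≡ 17 (mod 25). Write s = 25j + 17. Then (25j + 17)² = 625j² + 850j + 289 = 25(25j² + 34j + 11) + 14, so s² ≡ 14 (mod 25).

(⇐) This fails: take s = 8. Then 8² = 64 ≡ 14 (mod 25), yet 8 ≡ 8 (mod 25), not 17.

The forward direction holds; the converse fails.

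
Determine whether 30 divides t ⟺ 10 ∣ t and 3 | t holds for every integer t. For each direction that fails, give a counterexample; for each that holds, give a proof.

(⟹) If 30 ∣ t, write t = 30q. Since 30 = 3·10, t = 10·(3q), so 10 ∣ t; and since 30 = 10·3, t = 3·(10q), so 3 ∣ t.

(⟸) Suppose 10 ∣ t and 3 ∣ t. Any common multiple of 10 and 3 is a multiple of their lcm; here gcd(10, 3) = 1, so lcm(10, 3) = 10·3 = 30, so 30 ∣ t.

Both directions hold.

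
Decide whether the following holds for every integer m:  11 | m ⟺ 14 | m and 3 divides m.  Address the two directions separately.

[⇒] This fails: take m = 11. Certainly 11 ∣ 11, but 14 ∤ 11.

[⇐] This fails: take m = 42. Both 14 ∣ 42 and 3 ∣ 42, yet 42 is not a multiple of 11 (since 42 = 3·11 + 9), so 11 ∤ 42.

(⇒) fails and (⇐) fails.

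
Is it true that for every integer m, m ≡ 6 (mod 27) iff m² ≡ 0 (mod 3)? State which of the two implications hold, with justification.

(⇒) Suppose m ≡ 6 (mod 27). Then m² ≡ 6² = 36 (mod 27), and since 3 ∣ 27, also m² ≡ 0 (mod 3).

(⇐) This fails: take m = 0. Then 0² = 0 ≡ 0 (mod 3), yet 0 ≡ 0 (mod 27), not 6.

The forward direction holds; the converse fails.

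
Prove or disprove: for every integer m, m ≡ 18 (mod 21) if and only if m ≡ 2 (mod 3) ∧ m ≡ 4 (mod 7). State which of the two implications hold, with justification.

(→) This fails: m = 18 gives 18 ≡ 18 (mod 21) but 18 ≡ 0 (mod 3), so the conjunction on the right does not hold.

(←) This fails: m = 11 satisfies both congruences on the right (11 ≡ 2 mod 3 and 11 ≡ 4 mod 7) yet 11 ≡ 11 (mod 21), not 18.

(⇒) fails and (⇐) fails.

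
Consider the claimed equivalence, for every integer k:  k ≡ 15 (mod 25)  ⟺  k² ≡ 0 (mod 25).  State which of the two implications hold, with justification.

(⟹) Suppose k ≡ 15 (mod 25). Write k = 25j + 15. Then (25j + 15)² = 625j² + 750j + 225 = 25(25j² + 30j + 9) + 0, so k² ≡ 0 (mod 25).

(⟸) This fails: take k = 0. Then 0² = 0 ≡ 0 (mod 25), yet 0 ≡ 0 (mod 25), not 15.

(⇒) holds; (⇐) fails.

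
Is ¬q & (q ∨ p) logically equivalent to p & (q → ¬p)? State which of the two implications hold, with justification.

Both directions hold.

(⟸) Assume the antecedent. If p is true, the antecedent forces (p = T, q = F), and ¬q & (q ∨ p) holds there. If p is false, the antecedent cannot hold. Either way ¬q & (q ∨ p) holds.

(⟹) Assume the antecedent. If p is true, the antecedent forces (p = T, q = F), and p & (q → ¬p) holds there. If p is false, the antecedent cannot hold. Either way p & (q → ¬p) holds.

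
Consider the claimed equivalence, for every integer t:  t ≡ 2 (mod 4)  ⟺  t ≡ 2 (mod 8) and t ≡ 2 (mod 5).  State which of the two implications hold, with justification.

Only the reverse direction holds.

(⟹) This fails: t = 34 gives 34 ≡ 2 (mod 4) but 34 ≡ 4 (mod 5), so the conjunction on the right does not hold.

(⟸) Conversely, if t ≡ 2 (mod 8) and t ≡ 2 (mod 5), then by the Chinese remainder theorem t ≡ 2 (mod 40). Since 2 ≡ 2 (mod 4) and 4 ∣ 40, we get t ≡ 2 (mod 4).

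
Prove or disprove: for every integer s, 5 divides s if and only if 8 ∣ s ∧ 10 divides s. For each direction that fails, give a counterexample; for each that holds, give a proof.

(→) This fails: take s = 5. Certainly 5 ∣ 5, but 8 ∤ 5.

(←) Suppose 8 ∣ s and 10 ∣ s. Any common multiple of 8 and 10 is a multiple of their lcm; here lcm(8, 10) = 8·10/gcd(8, 10) = 80/2 = 40, so 40 ∣ s. Since 5 ∣ 40, it follows that 5 ∣ s.

(⇒) fails; (⇐) holds.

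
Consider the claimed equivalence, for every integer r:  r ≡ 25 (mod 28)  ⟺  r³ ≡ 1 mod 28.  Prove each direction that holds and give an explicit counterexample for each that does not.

(⇒) Suppose r ≡ 25 (mod 28). Write r = 28j + 25. Then (28j + 25)³ = 21952j³ + 58800j² + 52500j + 15625 = 28(784j³ + 2100j² + 1875j + 558) + 1, so r³ ≡ 1 (mod 28).

(⇐) This fails: take r = 1. Then 1³ = 1 ≡ 1 (mod 28), yet 1 ≡ 1 (mod 28), not 25.

Only the forward implication holds.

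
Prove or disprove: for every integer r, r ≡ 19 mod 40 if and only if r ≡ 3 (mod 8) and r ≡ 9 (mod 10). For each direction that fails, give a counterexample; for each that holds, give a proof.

(⇐) If r ≡ 3 (mod 8) and r ≡ 9 (mod 10), then by the Chinese remainder theorem r ≡ 19 (mod 40). This is exactly r ≡ 19 (mod 40).

(⇒) Suppose r ≡ 19 (mod 40); write r = 40j + 19. Since 8 ∣ 40, reducing mod 8 gives r ≡ 19 ≡ 3 (mod 8); since 10 ∣ 40, reducing mod 10 gives r ≡ 19 ≡ 9 (mod 10).

Both directions hold; the statement is true.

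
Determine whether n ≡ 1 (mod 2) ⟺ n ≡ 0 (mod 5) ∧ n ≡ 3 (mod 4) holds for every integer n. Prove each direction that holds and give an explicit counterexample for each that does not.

[⇒] This fails: n = 1 gives 1 ≡ 1 (mod 2) but 1 ≡ 1 (mod 5), so the conjunction on the right does not hold.

[⇐] Conversely, if n ≡ 0 (mod 5) and n ≡ 3 (mod 4), then by the Chinese remainder theorem n ≡ 15 (mod 20). Since 15 ≡ 1 (mod 2) and 2 ∣ 20, we get n ≡ 1 (mod 2).

Only the converse holds.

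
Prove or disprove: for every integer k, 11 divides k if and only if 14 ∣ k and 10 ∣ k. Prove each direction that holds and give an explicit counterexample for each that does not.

Forward direction. This fails: take k = 11. Certainly 11 ∣ 11, but 14 ∤ 11.

Converse. This fails: take k = 70. Both 14 ∣ 70 and 10 ∣ 70, yet 70 is not a multiple of 11 (since 70 = 6·11 + 4), so 11 ∤ 70.

(⇒) fails and (⇐) fails.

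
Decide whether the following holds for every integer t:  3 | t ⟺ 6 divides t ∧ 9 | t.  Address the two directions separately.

The forward direction fails; the converse holds.

(⇐) Suppose 6 ∣ t and 9 ∣ t. Any common multiple of 6 and 9 is a multiple of their lcm; here lcm(6, 9) = 6·9/gcd(6, 9) = 54/3 = 18, so 18 ∣ t. Since 3 ∣ 18, it follows that 3 ∣ t.

(⇒) This fails: take t = 3. Certainly 3 ∣ 3, but 6 ∤ 3.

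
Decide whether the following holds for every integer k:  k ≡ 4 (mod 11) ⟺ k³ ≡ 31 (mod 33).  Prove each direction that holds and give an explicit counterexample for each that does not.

(→) This fails: take k = 15. Then 15 ≡ 4 (mod 11), but 15³ = 3375 ≡ 9 (mod 33), not 31.

(←) Conversely, the residues r modulo 33 with r³ ≡ 31 (mod 33) are exactly {4}, and each is ≡ 4 (mod 11).

The forward direction fails; the converse holds.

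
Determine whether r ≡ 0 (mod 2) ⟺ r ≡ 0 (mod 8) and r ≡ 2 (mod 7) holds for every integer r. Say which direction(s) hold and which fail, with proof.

(→) This fails: r = 0 gives 0 ≡ 0 (mod 2) but 0 ≡ 0 (mod 7), so the conjunction on the right does not hold.

(←) Conversely, if r ≡ 0 (mod 8) and r ≡ 2 (mod 7), then by the Chinese remainder theorem r ≡ 16 (mod 56). Since 16 ≡ 0 (mod 2) and 2 ∣ 56, we get r ≡ 0 (mod 2).

Not equivalent: only (⇐) holds.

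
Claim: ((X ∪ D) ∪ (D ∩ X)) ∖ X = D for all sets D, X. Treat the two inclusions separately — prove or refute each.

Reverse inclusion. This inclusion fails. Take D = {1}, X = {1}; then 1 ∈ D but 1 ∉ ((X ∪ D) ∪ (D ∩ X)) ∖ X.

Forward inclusion. Let x ∈ ((X ∪ D) ∪ (D ∩ X)) ∖ X. Then x ∈ D and x ∉ X, from which x ∈ D.

(⊆) holds; (⊇) fails.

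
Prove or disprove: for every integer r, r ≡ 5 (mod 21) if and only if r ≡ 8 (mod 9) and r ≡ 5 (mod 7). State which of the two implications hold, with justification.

The forward direction fails; the converse holds.

Forward direction. This fails: r = 5 gives 5 ≡ 5 (mod 21) but 5 ≡ 5 (mod 9), so the conjunction on the right does not hold.

Converse. If r ≡ 8 (mod 9) and r ≡ 5 (mod 7), then by the Chinese remainder theorem r ≡ 26 (mod 63). Since 26 ≡ 5 (mod 21) and 21 ∣ 63, we get r ≡ 5 (mod 21).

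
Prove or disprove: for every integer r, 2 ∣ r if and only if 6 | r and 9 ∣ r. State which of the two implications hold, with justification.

The forward direction fails; the converse holds.

(→) This fails: take r = 2. Certainly 2 ∣ 2, but 6 ∤ 2.

(←) Suppose 6 ∣ r and 9 ∣ r. Any common multiple of 6 and 9 is a multiple of their lcm; here lcm(6, 9) = 6·9/gcd(6, 9) = 54/3 = 18, so 18 ∣ r. Since 2 ∣ 18, it follows that 2 ∣ r.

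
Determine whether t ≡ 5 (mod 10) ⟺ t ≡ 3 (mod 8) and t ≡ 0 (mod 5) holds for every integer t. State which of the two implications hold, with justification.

Forward direction. This fails: t = 25 gives 25 ≡ 5 (mod 10) but 25 ≡ 1 (mod 8), so the conjunction on the right does not hold.

Converse. If t ≡ 3 (mod 8) and t ≡ 0 (mod 5), then by the Chinese remainder theorem t ≡ 35 (mod 40). Since 35 ≡ 5 (mod 10) and 10 ∣ 40, we get t ≡ 5 (mod 10).

Not equivalent: only (⇐) holds.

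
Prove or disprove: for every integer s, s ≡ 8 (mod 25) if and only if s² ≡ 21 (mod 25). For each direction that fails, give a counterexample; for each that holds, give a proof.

Forward direction. This fails: take s = 8. Then 8 ≡ 8 (mod 25), but 8² = 64 ≡ 14 (mod 25), not 21.

Converse. This fails: take s = 11. Then 11² = 121 ≡ 21 (mod 25), yet 11 ≡ 11 (mod 25), not 8.

Neither direction holds.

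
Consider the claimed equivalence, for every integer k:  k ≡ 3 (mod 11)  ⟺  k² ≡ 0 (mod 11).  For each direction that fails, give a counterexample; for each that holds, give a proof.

Neither direction holds.

[⇒] This fails: take k = 3. Then 3 ≡ 3 (mod 11), but 3² = 9 ≡ 9 (mod 11), not 0.

[⇐] This fails: take k = 0. Then 0² = 0 ≡ 0 (mod 11), yet 0 ≡ 0 (mod 11), not 3.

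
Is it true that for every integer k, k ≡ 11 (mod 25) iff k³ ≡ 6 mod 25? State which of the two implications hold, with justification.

[⇒] Suppose k ≡ 11 (mod 25). Write k = 25j + 11. Then (25j + 11)³ = 15625j³ + 20625j² + 9075j + 1331 = 25(625j³ + 825j² + 363j + 53) + 6, so k³ ≡ 6 (mod 25).

[⇐] Conversely, suppose k³ ≡ 6 (mod 25). The only residue r in {0, …, 24} with r³ ≡ 6 (mod 25) is r = 11, so k ≡ 11 (mod 25).

The biconditional holds.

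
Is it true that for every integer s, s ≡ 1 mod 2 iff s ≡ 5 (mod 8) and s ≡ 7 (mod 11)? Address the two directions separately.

The forward direction fails; the converse holds.

[⇒] This fails: s = 1 gives 1 ≡ 1 (mod 2) but 1 ≡ 1 (mod 8), so the conjunction on the right does not hold.

[⇐] Conversely, if s ≡ 5 (mod 8) and s ≡ 7 (mod 11), then by the Chinese remainder theorem s ≡ 29 (mod 88). Since 29 ≡ 1 (mod 2) and 2 ∣ 88, we get s ≡ 1 (mod 2).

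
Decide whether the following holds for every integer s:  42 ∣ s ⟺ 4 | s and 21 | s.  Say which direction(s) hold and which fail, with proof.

(→) This fails: take s = 42. Certainly 42 ∣ 42, but 4 ∤ 42.

(←) Suppose 4 ∣ s and 21 ∣ s. Any common multiple of 4 and 21 is a multiple of their lcm; here gcd(4, 21) = 1, so lcm(4, 21) = 4·21 = 84, so 84 ∣ s. Since 42 ∣ 84, it follows that 42 ∣ s.

Not equivalent: only (⇐) holds.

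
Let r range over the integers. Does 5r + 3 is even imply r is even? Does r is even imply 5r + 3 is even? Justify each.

Neither direction holds.

(⟹) This fails: r = 7 gives 5r + 3 = 38, which is even, but 7 is odd, not even.

(⟸) This also fails: r = 2 is even, but 5r + 3 = 13 is odd, not even.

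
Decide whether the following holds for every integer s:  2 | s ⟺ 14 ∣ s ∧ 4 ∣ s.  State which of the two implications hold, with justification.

(⇒) This fails: take s = 2. Certainly 2 ∣ 2, but 14 ∤ 2.

(⇐) Suppose 14 ∣ s and 4 ∣ s. Any common multiple of 14 and 4 is a multiple of their lcm; here lcm(14, 4) = 14·4/gcd(14, 4) = 56/2 = 28, so 28 ∣ s. Since 2 ∣ 28, it follows that 2 ∣ s.

Not equivalent: only (⇐) holds.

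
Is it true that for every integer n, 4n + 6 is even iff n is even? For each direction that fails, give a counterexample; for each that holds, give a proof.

(⇒) This fails: take n = 1. Then 4n + 6 = 10, which is even, yet n = 1 is odd, not even.

(⇐) Suppose n is even. Since 4 is even, 4n is even for every n, so 4n + 6 has the same parity as 6, which is even. Hence 4n + 6 is even.

(⇒) fails; (⇐) holds.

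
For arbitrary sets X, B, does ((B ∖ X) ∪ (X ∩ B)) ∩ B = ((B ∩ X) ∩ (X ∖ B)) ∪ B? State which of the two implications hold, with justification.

Forward inclusion. Let x ∈ ((B ∖ X) ∪ (X ∩ B)) ∩ B. Then either x ∈ B and x ∉ X; or x ∈ X ∩ B. In each case x ∈ ((B ∩ X) ∩ (X ∖ B)) ∪ B, so ((B ∖ X) ∪ (X ∩ B)) ∩ B ⊆ ((B ∩ X) ∩ (X ∖ B)) ∪ B.

Reverse inclusion. Let x ∈ ((B ∩ X) ∩ (X ∖ B)) ∪ B. Then either x ∈ B and x ∉ X; or x ∈ X ∩ B. In each case x ∈ ((B ∖ X) ∪ (X ∩ B)) ∩ B, so ((B ∩ X) ∩ (X ∖ B)) ∪ B ⊆ ((B ∖ X) ∪ (X ∩ B)) ∩ B.

Both inclusions hold.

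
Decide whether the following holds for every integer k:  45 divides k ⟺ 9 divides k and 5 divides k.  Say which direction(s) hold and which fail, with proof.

Both directions hold.

Forward direction. If 45 ∣ k, write k = 45q. Since 45 = 5·9, k = 9·(5q), so 9 ∣ k; and since 45 = 9·5, k = 5·(9q), so 5 ∣ k.

Converse. Suppose 9 ∣ k and 5 ∣ k. Any common multiple of 9 and 5 is a multiple of their lcm; here gcd(9, 5) = 1, so lcm(9, 5) = 9·5 = 45, so 45 ∣ k.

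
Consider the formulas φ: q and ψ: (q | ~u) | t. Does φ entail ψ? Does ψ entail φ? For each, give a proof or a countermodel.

Forward direction. Assume the antecedent. If u is true, the antecedent forces (u = T, t = F, q = T) or (u = T, t = T, q = T), and (q | ~u) | t holds there. If u is false, (q | ~u) | t reduces to true regardless of the other variables. Either way (q | ~u) | t holds.

Converse. This fails. Under u = F, t = F, q = F, the left side is false but the right side is true.

Not equivalent: only (⇒) holds.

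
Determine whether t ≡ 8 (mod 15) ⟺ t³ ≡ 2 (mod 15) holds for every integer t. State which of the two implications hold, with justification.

[⇐] Suppose t³ ≡ 2 (mod 15). The only residue r in {0, …, 14} with r³ ≡ 2 (mod 15) is r = 8, so t ≡ 8 (mod 15).

[⇒] Suppose t ≡ 8 (mod 15). Write t = 15j + 8. Then (15j + 8)³ = 3375j³ + 5400j² + 2880j + 512 = 15(225j³ + 360j² + 192j + 34) + 2, so t³ ≡ 2 (mod 15).

Both directions hold.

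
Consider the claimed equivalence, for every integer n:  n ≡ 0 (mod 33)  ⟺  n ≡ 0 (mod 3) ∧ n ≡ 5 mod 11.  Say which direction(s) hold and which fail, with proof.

(⇒) fails and (⇐) fails.

(→) This fails: n = 0 gives 0 ≡ 0 (mod 33) but 0 ≡ 0 (mod 11), so the conjunction on the right does not hold.

(←) This fails: n = 27 satisfies both congruences on the right (27 ≡ 0 mod 3 and 27 ≡ 5 mod 11) yet 27 ≡ 27 (mod 33), not 0.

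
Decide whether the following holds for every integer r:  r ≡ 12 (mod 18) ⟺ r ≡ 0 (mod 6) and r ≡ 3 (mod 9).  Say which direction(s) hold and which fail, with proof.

(→) Suppose r ≡ 12 (mod 18); write r = 18j + 12. Since 6 ∣ 18, reducing mod 6 gives r ≡ 12 ≡ 0 (mod 6); since 9 ∣ 18, reducing mod 9 gives r ≡ 12 ≡ 3 (mod 9).

(←) Conversely, if r ≡ 0 (mod 6) and r ≡ 3 (mod 9), then by the Chinese remainder theorem r ≡ 12 (mod 18). This is exactly r ≡ 12 (mod 18).

Equivalent; both directions hold.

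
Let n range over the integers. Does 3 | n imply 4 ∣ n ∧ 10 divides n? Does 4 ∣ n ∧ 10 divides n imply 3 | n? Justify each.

Forward direction. This fails: take n = 3. Certainly 3 ∣ 3, but 4 ∤ 3.

Converse. This fails: take n = 20. Both 4 ∣ 20 and 10 ∣ 20, yet 20 is not a multiple of 3 (since 20 = 6·3 + 2), so 3 ∤ 20.

Neither implication holds.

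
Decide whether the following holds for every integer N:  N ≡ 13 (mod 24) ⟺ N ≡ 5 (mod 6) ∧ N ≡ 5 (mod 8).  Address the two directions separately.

Neither implication holds.

(→) This fails: N = 13 gives 13 ≡ 13 (mod 24) but 13 ≡ 1 (mod 6), so the conjunction on the right does not hold.

(←) This fails: N = 5 satisfies both congruences on the right (5 ≡ 5 mod 6 and 5 ≡ 5 mod 8) yet 5 ≡ 5 (mod 24), not 13.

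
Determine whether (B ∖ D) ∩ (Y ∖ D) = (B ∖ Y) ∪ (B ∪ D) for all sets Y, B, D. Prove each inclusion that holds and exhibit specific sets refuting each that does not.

Reverse inclusion. This inclusion fails. Take Y = ∅, B = {1}, D = ∅; then 1 ∈ (B ∖ Y) ∪ (B ∪ D) but 1 ∉ (B ∖ D) ∩ (Y ∖ D).

Forward inclusion. Let x ∈ (B ∖ D) ∩ (Y ∖ D). Then x ∈ Y ∩ B and x ∉ D, from which x ∈ (B ∖ Y) ∪ (B ∪ D).

The sets are not equal: only the forward inclusion holds.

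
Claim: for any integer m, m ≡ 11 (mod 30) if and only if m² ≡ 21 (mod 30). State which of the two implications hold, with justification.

Neither direction holds.

(→) This fails: take m = 11. Then 11 ≡ 11 (mod 30), but 11² = 121 ≡ 1 (mod 30), not 21.

(←) This fails: take m = 9. Then 9² = 81 ≡ 21 (mod 30), yet 9 ≡ 9 (mod 30), not 11.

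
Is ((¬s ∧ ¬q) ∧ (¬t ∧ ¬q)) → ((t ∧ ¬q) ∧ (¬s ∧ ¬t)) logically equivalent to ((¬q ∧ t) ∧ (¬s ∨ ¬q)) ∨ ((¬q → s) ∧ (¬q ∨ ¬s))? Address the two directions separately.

Only the converse holds.

Forward direction. This fails. Under t = F, q = T, s = T, the left side is true but the right side is false.

Converse. Assume the antecedent. If t is true, the consequent reduces to true regardless of the other variables. If t is false, the antecedent forces (t = F, q = T, s = F) or (t = F, q = F, s = T), and the consequent holds there. Either way the consequent holds.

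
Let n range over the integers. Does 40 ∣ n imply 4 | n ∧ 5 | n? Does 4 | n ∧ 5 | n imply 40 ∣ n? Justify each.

(⇐) This fails: take n = 20. Both 4 ∣ 20 and 5 ∣ 20, yet 20 is not a multiple of 40 (since 20 = 0·40 + 20), so 40 ∤ 20.

(⇒) If 40 ∣ n, write n = 40q. Since 40 = 10·4, n = 4·(10q), so 4 ∣ n; and since 40 = 8·5, n = 5·(8q), so 5 ∣ n.

(⇒) holds; (⇐) fails.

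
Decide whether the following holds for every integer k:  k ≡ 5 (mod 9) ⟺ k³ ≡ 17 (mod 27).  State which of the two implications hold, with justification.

(⇐) The residues r modulo 27 with r³ ≡ 17 (mod 27) are exactly {5, 14, 23}, and each is ≡ 5 (mod 9).

(⇒) Suppose k ≡ 5 (mod 9). Working modulo 27, k ∈ {5, 14, 23}; for each such r, r³ ≡ 17 (mod 27).

Equivalent; both directions hold.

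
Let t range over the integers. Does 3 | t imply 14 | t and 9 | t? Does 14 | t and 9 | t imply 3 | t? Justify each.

(⟸) Suppose 14 ∣ t and 9 ∣ t. Any common multiple of 14 and 9 is a multiple of their lcm; here gcd(14, 9) = 1, so lcm(14, 9) = 14·9 = 126, so 126 ∣ t. Since 3 ∣ 126, it follows that 3 ∣ t.

(⟹) This fails: take t = 3. Certainly 3 ∣ 3, but 14 ∤ 3.

The forward direction fails; the converse holds.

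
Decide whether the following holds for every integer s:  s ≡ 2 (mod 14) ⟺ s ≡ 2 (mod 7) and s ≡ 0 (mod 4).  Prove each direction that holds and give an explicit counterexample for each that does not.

Forward direction. This fails: s = 2 gives 2 ≡ 2 (mod 14) but 2 ≡ 2 (mod 4), so the conjunction on the right does not hold.

Converse. If s ≡ 2 (mod 7) and s ≡ 0 (mod 4), then by the Chinese remainder theorem s ≡ 16 (mod 28). Since 16 ≡ 2 (mod 14) and 14 ∣ 28, we get s ≡ 2 (mod 14).

The forward direction fails; the converse holds.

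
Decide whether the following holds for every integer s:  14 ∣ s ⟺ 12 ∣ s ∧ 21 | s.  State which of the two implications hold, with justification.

Not equivalent: only (⇐) holds.

Converse. Suppose 12 ∣ s and 21 ∣ s. Any common multiple of 12 and 21 is a multiple of their lcm; here lcm(12, 21) = 12·21/gcd(12, 21) = 252/3 = 84, so 84 ∣ s. Since 14 ∣ 84, it follows that 14 ∣ s.

Forward direction. This fails: take s = 14. Certainly 14 ∣ 14, but 12 ∤ 14.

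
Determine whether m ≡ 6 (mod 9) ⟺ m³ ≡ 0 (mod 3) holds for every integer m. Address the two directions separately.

Not equivalent: only (⇒) holds.

(⟹) Suppose m ≡ 6 (mod 9). Then m³ ≡ 6³ = 216 (mod 9), and since 3 ∣ 9, also m³ ≡ 0 (mod 3).

(⟸) This fails: take m = 0. Then 0³ = 0 ≡ 0 (mod 3), yet 0 ≡ 0 (mod 9), not 6.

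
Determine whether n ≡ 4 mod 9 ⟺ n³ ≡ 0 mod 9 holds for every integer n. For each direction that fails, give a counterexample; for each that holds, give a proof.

(⇒) fails and (⇐) fails.

[⇒] This fails: take n = 4. Then 4 ≡ 4 (mod 9), but 4³ = 64 ≡ 1 (mod 9), not 0.

[⇐] This fails: take n = 0. Then 0³ = 0 ≡ 0 (mod 9), yet 0 ≡ 0 (mod 9), not 4.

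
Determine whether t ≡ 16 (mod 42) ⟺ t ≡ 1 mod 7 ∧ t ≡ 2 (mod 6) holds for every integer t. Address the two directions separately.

(⇒) This fails: t = 16 gives 16 ≡ 16 (mod 42) but 16 ≡ 2 (mod 7), so the conjunction on the right does not hold.

(⇐) This fails: t = 8 satisfies both congruences on the right (8 ≡ 1 mod 7 and 8 ≡ 2 mod 6) yet 8 ≡ 8 (mod 42), not 16.

(⇒) fails and (⇐) fails.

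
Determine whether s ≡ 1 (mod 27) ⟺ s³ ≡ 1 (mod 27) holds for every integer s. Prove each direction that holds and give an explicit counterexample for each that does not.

(⟹) Suppose s ≡ 1 (mod 27). Write s = 27j + 1. Then (27j + 1)³ = 19683j³ + 2187j² + 81j + 1 = 27(729j³ + 81j² + 3j) + 1, so s³ ≡ 1 (mod 27).

(⟸) This fails: take s = 10. Then 10³ = 1000 ≡ 1 (mod 27), yet 10 ≡ 10 (mod 27), not 1.

Only the forward implication holds.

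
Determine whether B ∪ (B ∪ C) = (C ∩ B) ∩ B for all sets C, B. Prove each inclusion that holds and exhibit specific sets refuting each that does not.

(⊆) fails; (⊇) holds.

(⊇) Let x ∈ (C ∩ B) ∩ B. Then x ∈ C ∩ B, from which x ∈ B ∪ (B ∪ C).

(⊆) This inclusion fails. Take C = {1}, B = ∅; then 1 ∈ B ∪ (B ∪ C) but 1 ∉ (C ∩ B) ∩ B.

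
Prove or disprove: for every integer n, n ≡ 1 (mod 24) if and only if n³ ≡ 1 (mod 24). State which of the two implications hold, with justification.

The biconditional holds.

(⟹) Suppose n ≡ 1 (mod 24). Write n = 24j + 1. Then (24j + 1)³ = 13824j³ + 1728j² + 72j + 1 = 24(576j³ + 72j² + 3j) + 1, so n³ ≡ 1 (mod 24).

(⟸) Conversely, suppose n³ ≡ 1 (mod 24). The only residue r in {0, …, 23} with r³ ≡ 1 (mod 24) is r = 1, so n ≡ 1 (mod 24).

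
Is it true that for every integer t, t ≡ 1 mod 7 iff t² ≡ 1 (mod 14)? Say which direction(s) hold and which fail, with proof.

(⇒) fails and (⇐) fails.

(→) This fails: take t = 8. Then 8 ≡ 1 (mod 7), but 8² = 64 ≡ 8 (mod 14), not 1.

(←) This fails: take t = 13. Then 13² = 169 ≡ 1 (mod 14), yet 13 ≡ 6 (mod 7), not 1.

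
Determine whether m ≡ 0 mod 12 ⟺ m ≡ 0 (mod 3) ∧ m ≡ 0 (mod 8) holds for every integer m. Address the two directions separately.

(⇒) fails; (⇐) holds.

Converse. If m ≡ 0 (mod 3) and m ≡ 0 (mod 8), then by the Chinese remainder theorem m ≡ 0 (mod 24). Since 0 ≡ 0 (mod 12) and 12 ∣ 24, we get m ≡ 0 (mod 12).

Forward direction. This fails: m = 12 gives 12 ≡ 0 (mod 12) but 12 ≡ 4 (mod 8), so the conjunction on the right does not hold.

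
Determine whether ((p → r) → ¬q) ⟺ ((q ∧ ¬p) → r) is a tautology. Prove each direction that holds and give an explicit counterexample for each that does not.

(⇒) holds; (⇐) fails.

(⟹) Assume the antecedent. If p is true, (q ∧ ¬p) → r reduces to true regardless of the other variables. If p is false, the antecedent forces (r = F, p = F, q = F) or (r = T, p = F, q = F), and (q ∧ ¬p) → r holds there. Either way (q ∧ ¬p) → r holds.

(⟸) This fails. Under r = T, p = F, q = T, the left side is false but the right side is true.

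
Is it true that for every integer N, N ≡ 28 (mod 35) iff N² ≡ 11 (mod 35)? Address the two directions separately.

(⇒) This fails: take N = 28. Then 28 ≡ 28 (mod 35), but 28² = 784 ≡ 14 (mod 35), not 11.

(⇐) This fails: take N = 9. Then 9² = 81 ≡ 11 (mod 35), yet 9 ≡ 9 (mod 35), not 28.

Neither direction holds.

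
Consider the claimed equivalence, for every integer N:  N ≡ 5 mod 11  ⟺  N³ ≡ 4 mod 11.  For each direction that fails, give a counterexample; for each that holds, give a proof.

[⇒] Suppose N ≡ 5 mod 11. Write N = 11j + 5. Then (11j + 5)³ = 1331j³ + 1815j² + 825j + 125 = 11(121j³ + 165j² + 75j + 11) + 4, so N³ ≡ 4 (mod 11).

[⇐] Conversely, suppose N³ ≡ 4 (mod 11). The only residue r in {0, …, 10} with r³ ≡ 4 (mod 11) is r = 5, so N ≡ 5 (mod 11).

Both directions hold; the statement is true.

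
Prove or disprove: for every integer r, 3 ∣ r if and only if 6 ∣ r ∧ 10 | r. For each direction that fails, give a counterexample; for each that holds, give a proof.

Only the converse holds.

Converse. Suppose 6 ∣ r and 10 ∣ r. Any common multiple of 6 and 10 is a multiple of their lcm; here lcm(6, 10) = 6·10/gcd(6, 10) = 60/2 = 30, so 30 ∣ r. Since 3 ∣ 30, it follows that 3 ∣ r.

Forward direction. This fails: take r = 3. Certainly 3 ∣ 3, but 6 ∤ 3.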